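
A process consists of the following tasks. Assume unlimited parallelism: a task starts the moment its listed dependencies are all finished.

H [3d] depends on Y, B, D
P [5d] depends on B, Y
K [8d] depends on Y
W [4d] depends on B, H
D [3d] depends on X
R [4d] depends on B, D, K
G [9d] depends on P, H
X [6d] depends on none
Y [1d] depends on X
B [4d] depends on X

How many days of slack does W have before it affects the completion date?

7

X→B→P→G = 6+4+5+9 = 24 sets the makespan at 24 days.
The longest chain containing W totals 17 days.
Float = 24 − 17 = 7.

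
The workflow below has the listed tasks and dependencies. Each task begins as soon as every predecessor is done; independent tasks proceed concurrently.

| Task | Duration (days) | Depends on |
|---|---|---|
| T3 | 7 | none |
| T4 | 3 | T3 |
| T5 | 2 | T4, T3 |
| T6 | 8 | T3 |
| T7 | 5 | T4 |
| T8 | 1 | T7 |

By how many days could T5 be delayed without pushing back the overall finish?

The longest chain is T3→T4→T7→T8 = 7+3+5+1 = 16; overall finish 16 days.
T5 finishes as early as 12 and must finish by 16.
So T5 can slip 16 − 12 = 4 days.

4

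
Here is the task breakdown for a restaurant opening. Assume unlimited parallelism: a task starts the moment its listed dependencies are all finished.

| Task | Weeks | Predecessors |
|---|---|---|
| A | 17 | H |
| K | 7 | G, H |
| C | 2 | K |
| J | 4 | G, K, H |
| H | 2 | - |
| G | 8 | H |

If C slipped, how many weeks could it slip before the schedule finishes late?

H→G→K→J = 2+8+7+4 = 21 sets the makespan at 21 weeks.
C finishes as early as 19 and must finish by 21.
So C can slip 21 − 19 = 2 weeks.

2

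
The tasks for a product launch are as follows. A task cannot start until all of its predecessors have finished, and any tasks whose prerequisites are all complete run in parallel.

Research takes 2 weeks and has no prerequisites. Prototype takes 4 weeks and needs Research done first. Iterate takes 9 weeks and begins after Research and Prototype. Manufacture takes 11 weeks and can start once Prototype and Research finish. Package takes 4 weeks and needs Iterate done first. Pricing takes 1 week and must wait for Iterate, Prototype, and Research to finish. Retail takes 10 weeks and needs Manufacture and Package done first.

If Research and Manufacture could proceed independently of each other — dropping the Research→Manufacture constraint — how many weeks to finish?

29

Original critical path: Research→Prototype→Iterate→Package→Retail = 2+4+9+4+10 = 29 ⇒ 29 weeks.
Dropping Research→Manufacture doesn't change Manufacture's earliest start (6); another predecessor still binds.
After: Research→Prototype→Iterate→Package→Retail = 2+4+9+4+10 = 29 → 29 weeks.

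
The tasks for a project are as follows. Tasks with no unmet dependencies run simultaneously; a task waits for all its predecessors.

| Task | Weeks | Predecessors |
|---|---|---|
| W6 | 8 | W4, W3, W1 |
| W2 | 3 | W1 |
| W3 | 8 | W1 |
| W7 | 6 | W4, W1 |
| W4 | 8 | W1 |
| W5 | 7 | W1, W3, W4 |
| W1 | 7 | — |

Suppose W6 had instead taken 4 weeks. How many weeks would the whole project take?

Actual critical path: W1→W3→W6 = 7+8+8 = 23 ⇒ 23 weeks.
W6 lies on that path, so at 4 weeks the path becomes 19 weeks.
The binding chain switches to W1→W3→W5 = 7+8+7 = 22; finish 22 weeks.

22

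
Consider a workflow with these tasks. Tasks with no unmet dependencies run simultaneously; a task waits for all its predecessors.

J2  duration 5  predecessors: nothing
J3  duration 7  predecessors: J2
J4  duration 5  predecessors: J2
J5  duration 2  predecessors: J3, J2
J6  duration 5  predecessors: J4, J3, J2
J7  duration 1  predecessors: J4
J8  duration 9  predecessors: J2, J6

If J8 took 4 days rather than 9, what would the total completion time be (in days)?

Baseline: J2→J3→J6→J8 = 5+7+5+9 = 26 → 26 days.
J8 lies on that path, so at 4 days the path becomes 21 days.
The critical path is still J2→J3→J6→J8; finish is now 21 days.

21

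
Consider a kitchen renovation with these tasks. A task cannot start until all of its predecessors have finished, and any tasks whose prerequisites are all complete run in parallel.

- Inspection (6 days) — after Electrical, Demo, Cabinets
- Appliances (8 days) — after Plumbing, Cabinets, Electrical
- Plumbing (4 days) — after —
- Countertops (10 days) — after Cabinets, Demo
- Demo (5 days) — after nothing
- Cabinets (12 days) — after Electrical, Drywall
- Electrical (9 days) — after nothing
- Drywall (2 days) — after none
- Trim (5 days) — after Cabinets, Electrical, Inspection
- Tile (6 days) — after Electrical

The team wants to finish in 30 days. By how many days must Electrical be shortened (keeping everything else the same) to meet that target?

Current finish: 32 days; target: 30.
Electrical is on every critical path, so each day cut from Electrical cuts the finish by one (this holds down to a finish of 25).
Need 32 − 30 = 2 days off Electrical → Electrical becomes 7 days, finish becomes 30.

2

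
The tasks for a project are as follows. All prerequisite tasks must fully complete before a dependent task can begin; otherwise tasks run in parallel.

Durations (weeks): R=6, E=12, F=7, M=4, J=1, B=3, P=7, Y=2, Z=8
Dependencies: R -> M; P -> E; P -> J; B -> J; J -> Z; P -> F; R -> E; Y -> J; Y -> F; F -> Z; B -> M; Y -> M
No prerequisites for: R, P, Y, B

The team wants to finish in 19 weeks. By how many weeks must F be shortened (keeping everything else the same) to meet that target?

3

Current finish: 22 weeks; target: 19.
F is on every critical path, so each week cut from F cuts the finish by one (this holds down to a finish of 19).
Need 22 − 19 = 3 weeks off F → F becomes 4 weeks, finish becomes 19.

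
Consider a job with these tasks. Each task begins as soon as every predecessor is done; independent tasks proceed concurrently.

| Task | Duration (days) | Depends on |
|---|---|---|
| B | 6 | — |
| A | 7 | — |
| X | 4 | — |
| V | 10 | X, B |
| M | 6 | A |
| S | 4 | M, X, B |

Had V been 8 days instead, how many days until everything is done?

17

Critical path before the change: A→M→S = 7+6+4 = 17 giving 17 days.
V has 1 day of float (longest path through it is 16).
No other chain overtakes it, so the finish is 17 days.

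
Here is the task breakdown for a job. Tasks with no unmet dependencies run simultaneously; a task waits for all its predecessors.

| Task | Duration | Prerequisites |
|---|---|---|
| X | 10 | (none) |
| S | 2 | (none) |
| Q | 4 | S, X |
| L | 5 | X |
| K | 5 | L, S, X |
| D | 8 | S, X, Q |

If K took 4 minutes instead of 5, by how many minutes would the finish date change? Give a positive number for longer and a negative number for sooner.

0

Critical path before the change: X→Q→D = 10+4+8 = 22 giving 22 minutes.
The longest path through K is only 20 minutes, so K has float 2.
No other chain overtakes it, so the finish is 22 minutes.
Change in finish: 22 − 22 = +0 minutes.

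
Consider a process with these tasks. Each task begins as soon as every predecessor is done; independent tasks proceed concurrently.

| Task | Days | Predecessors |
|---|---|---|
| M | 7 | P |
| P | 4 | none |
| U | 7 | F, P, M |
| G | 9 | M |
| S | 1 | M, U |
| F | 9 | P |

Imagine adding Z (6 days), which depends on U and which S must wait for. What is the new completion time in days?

Originally the schedule takes 21 days.
With Z inserted, S now waits for max(M, U, Z).
New critical path: P→F→U→Z→S = 4+9+7+6+1 = 27 ⇒ 27 days.

27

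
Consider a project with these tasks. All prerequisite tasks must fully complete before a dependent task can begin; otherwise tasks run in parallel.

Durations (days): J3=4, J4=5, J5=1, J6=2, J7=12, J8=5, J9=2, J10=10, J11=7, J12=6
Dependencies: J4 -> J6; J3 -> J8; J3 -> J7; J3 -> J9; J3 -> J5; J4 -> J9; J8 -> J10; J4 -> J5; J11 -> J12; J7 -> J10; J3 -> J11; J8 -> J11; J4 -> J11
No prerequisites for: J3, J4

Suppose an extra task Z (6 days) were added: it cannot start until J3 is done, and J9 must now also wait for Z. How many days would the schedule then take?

26

Originally the schedule takes 26 days.
With Z inserted, J9 now waits for max(J4, J3, Z).
New critical path: J3→J7→J10 = 4+12+10 = 26 ⇒ 26 days.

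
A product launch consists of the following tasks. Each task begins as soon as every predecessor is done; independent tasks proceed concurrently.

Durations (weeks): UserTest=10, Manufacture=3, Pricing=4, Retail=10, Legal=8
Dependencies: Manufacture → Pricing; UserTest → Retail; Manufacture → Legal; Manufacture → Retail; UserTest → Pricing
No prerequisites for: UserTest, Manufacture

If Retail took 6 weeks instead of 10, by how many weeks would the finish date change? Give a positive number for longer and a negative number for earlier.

-4

Baseline: UserTest→Retail = 10+10 = 20 → 20 weeks.
Retail lies on that path, so at 6 weeks the path becomes 16 weeks.
That remains the longest chain; total 16 weeks.
Change in finish: 16 − 20 = -4 weeks.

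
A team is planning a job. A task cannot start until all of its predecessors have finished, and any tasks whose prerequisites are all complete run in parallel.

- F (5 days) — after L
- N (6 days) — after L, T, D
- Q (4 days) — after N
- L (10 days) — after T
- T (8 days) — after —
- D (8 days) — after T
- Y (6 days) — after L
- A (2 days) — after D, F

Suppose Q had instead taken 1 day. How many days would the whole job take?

As given, the longest chain is T→L→N→Q = 8+10+6+4 = 28, so the finish is 28 days.
Q is on the critical path; changing it to 1 makes that path 25 days.
No other chain overtakes it, so the finish is 25 days.

25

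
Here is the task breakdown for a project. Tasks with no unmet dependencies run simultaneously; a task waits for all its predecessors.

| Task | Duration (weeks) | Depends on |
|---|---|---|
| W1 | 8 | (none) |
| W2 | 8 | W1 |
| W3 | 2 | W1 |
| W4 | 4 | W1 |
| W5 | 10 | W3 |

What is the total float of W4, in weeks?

8

Critical path: W1→W3→W5 = 8+2+10 = 20, so the finish is 20 weeks.
Longest path through W4: 12 weeks (earliest finish 12, latest finish 20).
Float = 20 − 12 = 8.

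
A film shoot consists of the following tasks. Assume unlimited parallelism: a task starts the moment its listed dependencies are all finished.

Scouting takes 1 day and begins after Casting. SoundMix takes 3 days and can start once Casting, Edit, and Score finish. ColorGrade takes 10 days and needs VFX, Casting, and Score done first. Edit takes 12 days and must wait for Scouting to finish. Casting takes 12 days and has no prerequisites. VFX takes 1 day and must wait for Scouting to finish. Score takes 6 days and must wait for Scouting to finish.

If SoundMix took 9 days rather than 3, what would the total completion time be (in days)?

34

The binding path is Casting→Scouting→Score→ColorGrade = 12+1+6+10 = 29; finish at 29 days.
SoundMix has 1 day of float (longest path through it is 28).
New critical path: Casting→Scouting→Edit→SoundMix = 12+1+12+9 = 34 ⇒ 34 days.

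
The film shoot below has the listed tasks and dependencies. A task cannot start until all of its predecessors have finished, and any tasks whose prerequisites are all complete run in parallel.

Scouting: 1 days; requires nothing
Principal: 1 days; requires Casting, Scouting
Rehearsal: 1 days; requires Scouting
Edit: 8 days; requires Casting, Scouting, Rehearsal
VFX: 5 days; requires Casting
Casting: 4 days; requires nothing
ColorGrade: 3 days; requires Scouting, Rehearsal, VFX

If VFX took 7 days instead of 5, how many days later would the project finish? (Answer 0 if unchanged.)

The binding path is Casting→VFX→ColorGrade = 4+5+3 = 12; finish at 12 days.
VFX is on the critical path; changing it to 7 makes that path 14 days.
No other chain overtakes it, so the finish is 14 days.
Change in finish: 14 − 12 = +2 days.

2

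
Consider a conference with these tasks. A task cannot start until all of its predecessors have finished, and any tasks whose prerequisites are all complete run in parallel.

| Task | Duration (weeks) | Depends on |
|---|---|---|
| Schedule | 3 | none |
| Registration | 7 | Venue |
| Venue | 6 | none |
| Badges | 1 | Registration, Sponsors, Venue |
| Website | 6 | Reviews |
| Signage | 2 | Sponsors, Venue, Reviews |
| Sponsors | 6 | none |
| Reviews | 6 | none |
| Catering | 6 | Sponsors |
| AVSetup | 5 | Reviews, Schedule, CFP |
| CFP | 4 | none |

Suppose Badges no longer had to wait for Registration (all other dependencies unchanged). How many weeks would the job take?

13

Before: longest chain Venue→Registration→Badges = 6+7+1 = 14, finish 14.
Without Registration→Badges, Badges's earliest start moves from 13 to 6.
After: Venue→Registration = 6+7 = 13 → 13 weeks.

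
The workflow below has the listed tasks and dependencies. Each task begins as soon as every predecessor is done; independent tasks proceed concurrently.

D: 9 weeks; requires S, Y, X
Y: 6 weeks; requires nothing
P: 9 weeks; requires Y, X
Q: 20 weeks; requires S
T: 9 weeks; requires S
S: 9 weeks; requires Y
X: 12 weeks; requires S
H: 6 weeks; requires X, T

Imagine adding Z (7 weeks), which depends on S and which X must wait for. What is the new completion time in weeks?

43

Originally the workflow takes 36 weeks.
With Z inserted, X now waits for max(S, Z).
New critical path: Y→S→Z→X→P = 6+9+7+12+9 = 43 ⇒ 43 weeks.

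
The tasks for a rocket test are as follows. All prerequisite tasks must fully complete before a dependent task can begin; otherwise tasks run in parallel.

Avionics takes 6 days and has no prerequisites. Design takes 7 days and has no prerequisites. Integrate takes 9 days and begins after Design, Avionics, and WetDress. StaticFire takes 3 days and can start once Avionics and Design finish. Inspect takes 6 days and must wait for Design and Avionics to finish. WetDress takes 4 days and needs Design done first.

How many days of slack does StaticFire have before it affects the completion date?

10

The longest chain is Design→WetDress→Integrate = 7+4+9 = 20; overall finish 20 days.
The longest chain containing StaticFire totals 10 days.
Slack of StaticFire = 17 − 7 = 10 days.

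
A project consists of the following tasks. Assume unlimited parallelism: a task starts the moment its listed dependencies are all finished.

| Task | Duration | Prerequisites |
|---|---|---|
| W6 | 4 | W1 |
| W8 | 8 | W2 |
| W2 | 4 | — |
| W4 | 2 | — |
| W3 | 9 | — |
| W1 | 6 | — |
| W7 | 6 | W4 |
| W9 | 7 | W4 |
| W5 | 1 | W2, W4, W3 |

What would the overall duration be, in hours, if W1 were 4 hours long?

12

Baseline: W2→W8 = 4+8 = 12 → 12 hours.
W1 has 2 hours of float (longest path through it is 10).
That remains the longest chain; total 12 hours.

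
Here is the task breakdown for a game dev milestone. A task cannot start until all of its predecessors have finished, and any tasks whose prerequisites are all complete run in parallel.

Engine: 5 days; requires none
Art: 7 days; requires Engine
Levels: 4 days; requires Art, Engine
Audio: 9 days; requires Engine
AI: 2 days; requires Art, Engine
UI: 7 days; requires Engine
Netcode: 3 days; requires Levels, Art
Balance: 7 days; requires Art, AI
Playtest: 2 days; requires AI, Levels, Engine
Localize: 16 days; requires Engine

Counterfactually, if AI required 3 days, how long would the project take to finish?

22

The binding path is Engine→Art→AI→Balance = 5+7+2+7 = 21; finish at 21 days.
Since AI is critical, the +1 change carries straight to that chain (now 22 days).
That remains the longest chain; total 22 days.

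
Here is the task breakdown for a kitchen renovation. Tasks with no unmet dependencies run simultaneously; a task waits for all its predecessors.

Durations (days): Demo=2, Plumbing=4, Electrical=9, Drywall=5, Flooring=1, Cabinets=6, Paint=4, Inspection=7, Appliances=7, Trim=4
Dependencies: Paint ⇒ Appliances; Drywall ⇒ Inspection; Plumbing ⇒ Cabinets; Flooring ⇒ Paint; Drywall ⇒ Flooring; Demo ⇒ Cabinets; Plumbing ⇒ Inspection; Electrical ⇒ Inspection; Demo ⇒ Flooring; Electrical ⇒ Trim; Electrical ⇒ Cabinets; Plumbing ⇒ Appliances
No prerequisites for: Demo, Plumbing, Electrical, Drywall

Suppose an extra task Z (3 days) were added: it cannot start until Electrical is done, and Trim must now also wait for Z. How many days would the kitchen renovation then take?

Originally the kitchen renovation takes 17 days.
With Z inserted, Trim now waits for max(Electrical, Z).
New critical path: Drywall→Flooring→Paint→Appliances = 5+1+4+7 = 17 ⇒ 17 days.

17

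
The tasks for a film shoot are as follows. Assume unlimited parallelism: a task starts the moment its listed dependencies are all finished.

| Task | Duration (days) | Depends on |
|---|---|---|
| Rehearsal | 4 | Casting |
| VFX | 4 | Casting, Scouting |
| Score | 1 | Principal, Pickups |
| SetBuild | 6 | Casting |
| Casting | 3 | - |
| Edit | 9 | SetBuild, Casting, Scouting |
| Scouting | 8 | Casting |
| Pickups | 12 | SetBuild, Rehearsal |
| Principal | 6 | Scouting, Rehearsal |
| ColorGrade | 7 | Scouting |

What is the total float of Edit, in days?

The longest chain is Casting→SetBuild→Pickups→Score = 3+6+12+1 = 22; overall finish 22 days.
Longest path through Edit: 20 days (earliest finish 20, latest finish 22).
So Edit can slip 22 − 20 = 2 days.

2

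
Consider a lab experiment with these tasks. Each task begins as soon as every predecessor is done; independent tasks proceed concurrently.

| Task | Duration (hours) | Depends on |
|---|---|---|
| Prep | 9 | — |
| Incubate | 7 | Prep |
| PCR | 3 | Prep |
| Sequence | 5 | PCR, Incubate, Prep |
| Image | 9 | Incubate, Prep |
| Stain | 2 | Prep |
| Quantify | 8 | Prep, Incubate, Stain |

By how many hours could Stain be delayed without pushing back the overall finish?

6

Critical path: Prep→Incubate→Image = 9+7+9 = 25, so the finish is 25 hours.
Stain finishes as early as 11 and must finish by 17.
So Stain can slip 17 − 11 = 6 hours.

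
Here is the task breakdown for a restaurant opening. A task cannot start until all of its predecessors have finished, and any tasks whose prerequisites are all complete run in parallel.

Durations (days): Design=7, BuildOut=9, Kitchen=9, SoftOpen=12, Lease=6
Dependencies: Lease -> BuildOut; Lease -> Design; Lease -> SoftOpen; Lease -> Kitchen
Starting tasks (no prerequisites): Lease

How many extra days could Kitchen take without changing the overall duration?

Critical path: Lease→SoftOpen = 6+12 = 18, so the finish is 18 days.
The longest chain containing Kitchen totals 15 days.
So Kitchen can slip 18 − 15 = 3 days.

3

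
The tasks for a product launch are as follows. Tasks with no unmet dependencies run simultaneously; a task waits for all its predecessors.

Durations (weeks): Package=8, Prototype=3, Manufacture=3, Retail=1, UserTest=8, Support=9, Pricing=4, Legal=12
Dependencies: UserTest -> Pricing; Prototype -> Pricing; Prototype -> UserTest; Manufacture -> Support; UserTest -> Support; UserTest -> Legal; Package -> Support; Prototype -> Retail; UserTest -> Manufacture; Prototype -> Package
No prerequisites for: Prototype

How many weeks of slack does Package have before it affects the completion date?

The longest chain is Prototype→UserTest→Manufacture→Support = 3+8+3+9 = 23; overall finish 23 weeks.
Longest path through Package: 20 weeks (earliest finish 11, latest finish 14).
Slack of Package = 6 − 3 = 3 weeks.

3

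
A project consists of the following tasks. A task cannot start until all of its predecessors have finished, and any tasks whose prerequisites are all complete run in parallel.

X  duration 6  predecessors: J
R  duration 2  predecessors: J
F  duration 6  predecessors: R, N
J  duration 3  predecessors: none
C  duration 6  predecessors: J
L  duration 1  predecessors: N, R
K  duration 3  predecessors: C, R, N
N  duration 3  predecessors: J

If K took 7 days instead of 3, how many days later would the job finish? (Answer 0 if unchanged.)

4

The binding path is J→C→K = 3+6+3 = 12; finish at 12 days.
Since K is critical, the +4 change carries straight to that chain (now 16 days).
The critical path is still J→C→K; finish is now 16 days.
Change in finish: 16 − 12 = +4 days.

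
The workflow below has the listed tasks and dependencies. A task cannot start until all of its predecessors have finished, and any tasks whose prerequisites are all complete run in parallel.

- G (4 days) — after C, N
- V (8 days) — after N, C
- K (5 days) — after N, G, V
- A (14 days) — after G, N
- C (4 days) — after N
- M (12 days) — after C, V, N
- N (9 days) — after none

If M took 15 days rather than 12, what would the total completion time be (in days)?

As given, the longest chain is N→C→V→M = 9+4+8+12 = 33, so the finish is 33 days.
M is on the critical path; changing it to 15 makes that path 36 days.
That remains the longest chain; total 36 days.

36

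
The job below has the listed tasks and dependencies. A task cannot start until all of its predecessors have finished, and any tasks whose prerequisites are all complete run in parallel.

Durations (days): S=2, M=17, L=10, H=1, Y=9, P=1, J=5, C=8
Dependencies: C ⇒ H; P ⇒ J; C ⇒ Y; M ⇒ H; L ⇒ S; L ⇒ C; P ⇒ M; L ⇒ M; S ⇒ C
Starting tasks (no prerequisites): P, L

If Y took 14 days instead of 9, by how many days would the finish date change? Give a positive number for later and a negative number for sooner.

5

The binding path is L→S→C→Y = 10+2+8+9 = 29; finish at 29 days.
Y lies on that path, so at 14 days the path becomes 34 days.
That remains the longest chain; total 34 days.
Change in finish: 34 − 29 = +5 days.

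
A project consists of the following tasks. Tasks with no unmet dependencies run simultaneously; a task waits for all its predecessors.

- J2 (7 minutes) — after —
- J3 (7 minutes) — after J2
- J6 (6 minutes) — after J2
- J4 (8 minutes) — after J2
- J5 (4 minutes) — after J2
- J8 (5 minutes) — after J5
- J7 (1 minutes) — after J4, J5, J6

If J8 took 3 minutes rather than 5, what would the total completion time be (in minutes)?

Baseline: J2→J5→J8 = 7+4+5 = 16 → 16 minutes.
J8 is on the critical path; changing it to 3 makes that path 14 minutes.
Now J2→J4→J7 = 7+8+1 = 16 is longest, so the finish becomes 16 minutes.

16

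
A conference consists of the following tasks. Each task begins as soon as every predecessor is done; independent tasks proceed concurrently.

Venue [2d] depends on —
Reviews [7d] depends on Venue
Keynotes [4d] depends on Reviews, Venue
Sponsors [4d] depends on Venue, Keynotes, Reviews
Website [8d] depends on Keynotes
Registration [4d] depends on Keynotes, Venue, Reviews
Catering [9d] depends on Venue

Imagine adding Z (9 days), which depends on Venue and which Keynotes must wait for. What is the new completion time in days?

23

Originally the conference takes 21 days.
With Z inserted, Keynotes now waits for max(Reviews, Venue, Z).
New critical path: Venue→Z→Keynotes→Website = 2+9+4+8 = 23 ⇒ 23 days.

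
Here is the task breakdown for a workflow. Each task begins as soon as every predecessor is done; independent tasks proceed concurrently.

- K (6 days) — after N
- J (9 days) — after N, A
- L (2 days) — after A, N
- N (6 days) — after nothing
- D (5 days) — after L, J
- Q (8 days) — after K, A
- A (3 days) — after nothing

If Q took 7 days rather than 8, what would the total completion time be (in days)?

Critical path before the change: N→K→Q = 6+6+8 = 20 giving 20 days.
Q lies on that path, so at 7 days the path becomes 19 days.
Now N→J→D = 6+9+5 = 20 is longest, so the finish becomes 20 days.

20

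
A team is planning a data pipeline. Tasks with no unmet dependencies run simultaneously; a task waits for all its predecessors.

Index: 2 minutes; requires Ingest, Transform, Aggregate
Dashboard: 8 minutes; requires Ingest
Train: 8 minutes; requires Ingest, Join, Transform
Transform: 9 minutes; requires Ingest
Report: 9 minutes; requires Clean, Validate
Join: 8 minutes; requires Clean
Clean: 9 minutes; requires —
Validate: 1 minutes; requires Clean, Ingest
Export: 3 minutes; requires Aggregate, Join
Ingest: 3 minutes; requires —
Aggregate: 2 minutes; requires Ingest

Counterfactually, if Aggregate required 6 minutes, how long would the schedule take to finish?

25

Actual critical path: Clean→Join→Train = 9+8+8 = 25 ⇒ 25 minutes.
Aggregate has 17 minutes of float (longest path through it is 8).
No other chain overtakes it, so the finish is 25 minutes.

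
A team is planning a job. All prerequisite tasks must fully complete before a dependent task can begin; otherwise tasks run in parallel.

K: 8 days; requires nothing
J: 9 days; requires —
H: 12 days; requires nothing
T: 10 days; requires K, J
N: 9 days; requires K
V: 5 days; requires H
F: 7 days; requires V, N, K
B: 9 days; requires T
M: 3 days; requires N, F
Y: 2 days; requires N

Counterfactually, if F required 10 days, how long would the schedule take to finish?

30

Baseline: J→T→B = 9+10+9 = 28 → 28 days.
The longest path through F is only 27 days, so F has float 1.
The binding chain switches to K→N→F→M = 8+9+10+3 = 30; finish 30 days.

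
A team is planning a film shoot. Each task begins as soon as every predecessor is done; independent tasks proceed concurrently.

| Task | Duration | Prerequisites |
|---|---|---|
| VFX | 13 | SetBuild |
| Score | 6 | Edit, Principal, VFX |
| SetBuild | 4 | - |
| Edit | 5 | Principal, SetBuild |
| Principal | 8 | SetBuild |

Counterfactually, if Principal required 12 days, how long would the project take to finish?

27

The binding path is SetBuild→Principal→Edit→Score = 4+8+5+6 = 23; finish at 23 days.
Since Principal is critical, the +4 change carries straight to that chain (now 27 days).
No other chain overtakes it, so the finish is 27 days.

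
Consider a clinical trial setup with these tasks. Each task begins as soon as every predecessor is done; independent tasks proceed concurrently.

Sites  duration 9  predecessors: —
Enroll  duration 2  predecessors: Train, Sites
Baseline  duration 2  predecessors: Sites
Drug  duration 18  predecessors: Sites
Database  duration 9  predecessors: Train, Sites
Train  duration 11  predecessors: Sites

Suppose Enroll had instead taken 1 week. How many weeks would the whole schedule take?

29

As given, the longest chain is Sites→Train→Database = 9+11+9 = 29, so the finish is 29 weeks.
Enroll is off the critical path — its longest chain is 22 weeks, giving 7 of slack.
No other chain overtakes it, so the finish is 29 weeks.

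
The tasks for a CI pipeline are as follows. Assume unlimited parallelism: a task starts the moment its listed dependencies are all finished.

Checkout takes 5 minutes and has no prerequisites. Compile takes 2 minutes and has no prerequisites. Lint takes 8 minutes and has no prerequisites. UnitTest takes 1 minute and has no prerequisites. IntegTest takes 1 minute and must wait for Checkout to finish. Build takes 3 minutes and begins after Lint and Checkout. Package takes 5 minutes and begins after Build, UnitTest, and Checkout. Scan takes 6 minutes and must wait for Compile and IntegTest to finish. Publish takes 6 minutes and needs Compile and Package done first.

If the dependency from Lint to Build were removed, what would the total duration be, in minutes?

19

With the dependency in place, Lint→Build→Package→Publish = 8+3+5+6 = 22 sets the finish at 22 minutes.
Without Lint→Build, Build's earliest start moves from 8 to 5.
The longest chain is now Checkout→Build→Package→Publish = 5+3+5+6 = 19, so the plan takes 19 minutes.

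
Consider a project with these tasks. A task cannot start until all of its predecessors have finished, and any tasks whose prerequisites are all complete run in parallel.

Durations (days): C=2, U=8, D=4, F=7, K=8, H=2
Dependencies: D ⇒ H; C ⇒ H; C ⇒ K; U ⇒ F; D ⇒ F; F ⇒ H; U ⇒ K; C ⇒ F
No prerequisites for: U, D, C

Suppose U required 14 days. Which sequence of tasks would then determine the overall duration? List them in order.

U, F, H

The binding path is U→F→H = 8+7+2 = 17; finish at 17 days.
U lies on that path, so at 14 days the path becomes 23 days.
The critical path is still U→F→H; finish is now 23 days.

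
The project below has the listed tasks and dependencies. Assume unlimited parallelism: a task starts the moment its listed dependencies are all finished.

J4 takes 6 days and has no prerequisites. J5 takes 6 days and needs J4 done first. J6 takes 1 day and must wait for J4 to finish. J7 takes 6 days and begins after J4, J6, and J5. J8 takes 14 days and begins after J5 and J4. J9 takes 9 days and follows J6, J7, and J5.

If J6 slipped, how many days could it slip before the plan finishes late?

5

J4→J5→J7→J9 = 6+6+6+9 = 27 sets the makespan at 27 days.
The longest chain containing J6 totals 22 days.
Slack of J6 = 11 − 6 = 5 days.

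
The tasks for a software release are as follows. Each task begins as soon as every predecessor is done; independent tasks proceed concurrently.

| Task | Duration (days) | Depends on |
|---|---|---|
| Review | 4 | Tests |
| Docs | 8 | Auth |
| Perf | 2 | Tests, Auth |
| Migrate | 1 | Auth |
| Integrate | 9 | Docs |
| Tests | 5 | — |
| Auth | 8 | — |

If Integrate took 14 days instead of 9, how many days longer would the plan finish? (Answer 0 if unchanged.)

Baseline: Auth→Docs→Integrate = 8+8+9 = 25 → 25 days.
Integrate lies on that path, so at 14 days the path becomes 30 days.
No other chain overtakes it, so the finish is 30 days.
Change in finish: 30 − 25 = +5 days.

5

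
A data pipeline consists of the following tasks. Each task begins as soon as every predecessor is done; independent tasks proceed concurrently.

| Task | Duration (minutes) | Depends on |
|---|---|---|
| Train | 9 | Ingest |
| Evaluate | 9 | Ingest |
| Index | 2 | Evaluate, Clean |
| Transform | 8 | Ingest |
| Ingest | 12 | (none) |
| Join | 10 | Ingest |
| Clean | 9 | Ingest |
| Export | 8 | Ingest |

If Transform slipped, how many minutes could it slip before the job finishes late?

The longest chain is Ingest→Clean→Index = 12+9+2 = 23; overall finish 23 minutes.
The longest chain containing Transform totals 20 minutes.
Float = 23 − 20 = 3.

3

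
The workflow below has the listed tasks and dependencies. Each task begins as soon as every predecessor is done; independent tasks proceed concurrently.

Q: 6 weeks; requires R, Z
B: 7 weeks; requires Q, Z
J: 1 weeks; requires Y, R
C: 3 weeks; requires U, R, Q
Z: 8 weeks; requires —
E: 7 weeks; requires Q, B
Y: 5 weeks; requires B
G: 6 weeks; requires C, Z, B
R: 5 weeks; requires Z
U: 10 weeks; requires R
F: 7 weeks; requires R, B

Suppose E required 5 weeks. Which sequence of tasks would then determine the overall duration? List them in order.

Z, R, Q, B, F

The binding path is Z→R→Q→B→E = 8+5+6+7+7 = 33; finish at 33 weeks.
E lies on that path, so at 5 weeks the path becomes 31 weeks.
Now Z→R→Q→B→F = 8+5+6+7+7 = 33 is longest, so the finish becomes 33 weeks.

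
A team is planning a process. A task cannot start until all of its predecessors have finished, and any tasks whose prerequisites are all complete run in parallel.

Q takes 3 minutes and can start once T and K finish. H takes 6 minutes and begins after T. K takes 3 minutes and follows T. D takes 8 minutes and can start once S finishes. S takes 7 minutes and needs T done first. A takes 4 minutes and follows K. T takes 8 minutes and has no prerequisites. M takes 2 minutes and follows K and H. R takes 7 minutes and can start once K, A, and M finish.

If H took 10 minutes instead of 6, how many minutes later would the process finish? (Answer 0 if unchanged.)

4

Critical path before the change: T→H→M→R = 8+6+2+7 = 23 giving 23 minutes.
Since H is critical, the +4 change carries straight to that chain (now 27 minutes).
That remains the longest chain; total 27 minutes.
Change in finish: 27 − 23 = +4 minutes.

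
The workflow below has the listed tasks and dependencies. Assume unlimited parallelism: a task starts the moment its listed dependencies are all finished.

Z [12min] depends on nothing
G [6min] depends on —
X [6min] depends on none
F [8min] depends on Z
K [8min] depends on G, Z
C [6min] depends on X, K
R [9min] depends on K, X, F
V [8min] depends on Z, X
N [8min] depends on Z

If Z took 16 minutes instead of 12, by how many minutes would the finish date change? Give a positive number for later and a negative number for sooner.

The binding path is Z→F→R = 12+8+9 = 29; finish at 29 minutes.
Since Z is critical, the +4 change carries straight to that chain (now 33 minutes).
The critical path is still Z→F→R; finish is now 33 minutes.
Change in finish: 33 − 29 = +4 minutes.

4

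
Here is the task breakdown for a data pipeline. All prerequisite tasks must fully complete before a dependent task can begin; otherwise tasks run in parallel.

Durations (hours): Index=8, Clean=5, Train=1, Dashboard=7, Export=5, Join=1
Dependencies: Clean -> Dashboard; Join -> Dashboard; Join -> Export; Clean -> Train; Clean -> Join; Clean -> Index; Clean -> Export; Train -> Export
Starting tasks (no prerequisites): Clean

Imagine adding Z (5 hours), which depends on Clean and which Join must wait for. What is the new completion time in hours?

18

Originally the job takes 13 hours.
With Z inserted, Join now waits for max(Clean, Z).
New critical path: Clean→Z→Join→Dashboard = 5+5+1+7 = 18 ⇒ 18 hours.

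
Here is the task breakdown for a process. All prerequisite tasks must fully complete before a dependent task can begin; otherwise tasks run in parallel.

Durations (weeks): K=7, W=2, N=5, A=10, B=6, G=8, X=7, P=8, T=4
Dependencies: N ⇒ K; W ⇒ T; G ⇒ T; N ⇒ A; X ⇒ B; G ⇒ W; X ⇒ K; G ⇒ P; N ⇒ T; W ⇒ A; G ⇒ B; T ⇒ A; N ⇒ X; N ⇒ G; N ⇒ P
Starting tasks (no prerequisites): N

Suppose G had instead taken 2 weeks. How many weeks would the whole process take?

23

Baseline: N→G→W→T→A = 5+8+2+4+10 = 29 → 29 weeks.
Since G is critical, the -6 change carries straight to that chain (now 23 weeks).
That remains the longest chain; total 23 weeks.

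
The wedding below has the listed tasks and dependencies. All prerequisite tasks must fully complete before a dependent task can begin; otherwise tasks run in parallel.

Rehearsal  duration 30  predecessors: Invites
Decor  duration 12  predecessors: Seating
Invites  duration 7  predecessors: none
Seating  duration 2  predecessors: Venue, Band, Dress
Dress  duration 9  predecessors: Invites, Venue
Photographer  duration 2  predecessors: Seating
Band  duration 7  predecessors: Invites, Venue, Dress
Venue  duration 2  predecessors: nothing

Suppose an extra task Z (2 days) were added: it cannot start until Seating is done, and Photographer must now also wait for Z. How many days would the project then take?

Originally the project takes 37 days.
With Z inserted, Photographer now waits for max(Seating, Z).
New critical path: Invites→Dress→Band→Seating→Decor = 7+9+7+2+12 = 37 ⇒ 37 days.

37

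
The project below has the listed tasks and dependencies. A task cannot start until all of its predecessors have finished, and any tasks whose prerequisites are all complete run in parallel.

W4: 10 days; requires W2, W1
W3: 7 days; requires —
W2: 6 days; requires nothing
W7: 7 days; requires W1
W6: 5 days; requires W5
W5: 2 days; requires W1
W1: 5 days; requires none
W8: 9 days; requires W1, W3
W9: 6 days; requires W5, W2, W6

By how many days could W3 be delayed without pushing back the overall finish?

W1→W5→W6→W9 = 5+2+5+6 = 18 sets the makespan at 18 days.
The longest chain containing W3 totals 16 days.
Float = 18 − 16 = 2.

2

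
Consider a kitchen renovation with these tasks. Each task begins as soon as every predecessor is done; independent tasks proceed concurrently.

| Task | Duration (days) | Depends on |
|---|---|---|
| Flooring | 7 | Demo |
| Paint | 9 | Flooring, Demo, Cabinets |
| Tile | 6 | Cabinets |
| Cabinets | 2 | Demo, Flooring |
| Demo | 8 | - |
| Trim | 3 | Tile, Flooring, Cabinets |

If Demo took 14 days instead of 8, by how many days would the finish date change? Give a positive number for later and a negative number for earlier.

6

Actual critical path: Demo→Flooring→Cabinets→Paint = 8+7+2+9 = 26 ⇒ 26 days.
Demo is on the critical path; changing it to 14 makes that path 32 days.
That remains the longest chain; total 32 days.
Change in finish: 32 − 26 = +6 days.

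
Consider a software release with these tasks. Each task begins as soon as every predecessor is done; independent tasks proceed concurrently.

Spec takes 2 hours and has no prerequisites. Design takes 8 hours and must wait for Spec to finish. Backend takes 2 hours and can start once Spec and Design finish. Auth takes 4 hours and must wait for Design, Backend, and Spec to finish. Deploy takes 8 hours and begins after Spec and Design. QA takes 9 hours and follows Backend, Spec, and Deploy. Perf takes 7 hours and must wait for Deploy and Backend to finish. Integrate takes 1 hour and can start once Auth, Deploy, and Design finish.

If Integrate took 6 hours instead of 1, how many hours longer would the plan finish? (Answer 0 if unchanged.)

Actual critical path: Spec→Design→Deploy→QA = 2+8+8+9 = 27 ⇒ 27 hours.
Integrate is off the critical path — its longest chain is 19 hours, giving 8 of slack.
No other chain overtakes it, so the finish is 27 hours.
Change in finish: 27 − 27 = +0 hours.

0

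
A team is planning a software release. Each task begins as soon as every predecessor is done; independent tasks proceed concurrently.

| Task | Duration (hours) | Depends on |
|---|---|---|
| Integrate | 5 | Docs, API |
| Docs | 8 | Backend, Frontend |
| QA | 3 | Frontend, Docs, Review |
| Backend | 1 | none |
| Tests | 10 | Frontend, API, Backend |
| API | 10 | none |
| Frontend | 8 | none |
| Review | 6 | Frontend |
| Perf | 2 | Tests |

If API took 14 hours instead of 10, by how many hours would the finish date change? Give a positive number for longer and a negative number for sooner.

Actual critical path: API→Tests→Perf = 10+10+2 = 22 ⇒ 22 hours.
Since API is critical, the +4 change carries straight to that chain (now 26 hours).
The critical path is still API→Tests→Perf; finish is now 26 hours.
Change in finish: 26 − 22 = +4 hours.

4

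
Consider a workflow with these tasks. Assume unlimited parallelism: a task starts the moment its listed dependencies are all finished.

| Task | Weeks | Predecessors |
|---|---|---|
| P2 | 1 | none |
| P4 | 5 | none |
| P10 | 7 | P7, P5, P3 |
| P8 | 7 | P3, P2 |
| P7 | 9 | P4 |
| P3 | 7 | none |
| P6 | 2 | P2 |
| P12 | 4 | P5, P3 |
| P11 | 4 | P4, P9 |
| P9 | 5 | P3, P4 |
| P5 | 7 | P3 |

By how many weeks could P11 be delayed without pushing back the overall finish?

The longest chain is P3→P5→P10 = 7+7+7 = 21; overall finish 21 weeks.
Longest path through P11: 16 weeks (earliest finish 16, latest finish 21).
Slack of P11 = 17 − 12 = 5 weeks.

5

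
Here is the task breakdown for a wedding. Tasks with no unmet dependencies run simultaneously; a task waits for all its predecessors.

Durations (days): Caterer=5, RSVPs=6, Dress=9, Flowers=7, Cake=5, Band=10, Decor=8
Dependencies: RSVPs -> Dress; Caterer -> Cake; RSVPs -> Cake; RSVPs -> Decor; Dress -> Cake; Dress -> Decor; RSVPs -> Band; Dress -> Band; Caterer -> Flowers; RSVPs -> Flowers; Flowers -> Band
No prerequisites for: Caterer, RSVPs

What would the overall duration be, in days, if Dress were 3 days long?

The binding path is RSVPs→Dress→Band = 6+9+10 = 25; finish at 25 days.
Since Dress is critical, the -6 change carries straight to that chain (now 19 days).
The binding chain switches to RSVPs→Flowers→Band = 6+7+10 = 23; finish 23 days.

23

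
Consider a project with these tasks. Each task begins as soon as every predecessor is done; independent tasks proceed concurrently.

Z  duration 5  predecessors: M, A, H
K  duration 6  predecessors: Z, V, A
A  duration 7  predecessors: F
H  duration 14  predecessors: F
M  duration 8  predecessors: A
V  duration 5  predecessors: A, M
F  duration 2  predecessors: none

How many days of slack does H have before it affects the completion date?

1

F→A→M→V→K = 2+7+8+5+6 = 28 sets the makespan at 28 days.
Longest path through H: 27 days (earliest finish 16, latest finish 17).
Slack of H = 3 − 2 = 1 day.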